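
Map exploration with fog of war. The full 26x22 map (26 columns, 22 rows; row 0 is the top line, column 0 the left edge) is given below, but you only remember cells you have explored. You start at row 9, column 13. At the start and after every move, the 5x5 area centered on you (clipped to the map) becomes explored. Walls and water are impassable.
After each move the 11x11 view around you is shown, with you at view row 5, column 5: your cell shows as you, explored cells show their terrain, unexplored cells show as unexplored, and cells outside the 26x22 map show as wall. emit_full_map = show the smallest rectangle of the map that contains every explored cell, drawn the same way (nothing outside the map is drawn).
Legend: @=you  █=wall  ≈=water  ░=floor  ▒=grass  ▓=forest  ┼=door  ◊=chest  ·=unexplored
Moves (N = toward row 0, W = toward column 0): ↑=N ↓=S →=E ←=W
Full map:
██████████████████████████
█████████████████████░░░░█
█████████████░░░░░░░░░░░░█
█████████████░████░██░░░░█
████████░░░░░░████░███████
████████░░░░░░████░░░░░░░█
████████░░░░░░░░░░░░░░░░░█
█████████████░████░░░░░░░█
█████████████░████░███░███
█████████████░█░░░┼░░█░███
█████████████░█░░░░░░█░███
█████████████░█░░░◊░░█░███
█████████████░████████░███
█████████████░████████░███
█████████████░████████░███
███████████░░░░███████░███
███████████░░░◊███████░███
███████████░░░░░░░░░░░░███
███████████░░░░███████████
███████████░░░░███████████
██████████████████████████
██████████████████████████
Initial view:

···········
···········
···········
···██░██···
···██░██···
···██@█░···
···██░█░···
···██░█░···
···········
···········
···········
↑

···········
···········
···········
···░░░░░···
···██░██···
···██@██···
···██░█░···
···██░█░···
···██░█░···
···········
···········

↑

···········
···········
···········
···░░░██···
···░░░░░···
···██@██···
···██░██···
···██░█░···
···██░█░···
···██░█░···
···········

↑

···········
···········
···········
···░░░██···
···░░░██···
···░░@░░···
···██░██···
···██░██···
···██░█░···
···██░█░···
···██░█░···

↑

···········
···········
···········
···██░██···
···░░░██···
···░░@██···
···░░░░░···
···██░██···
···██░██···
···██░█░···
···██░█░···

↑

███████████
···········
···········
···██░░░···
···██░██···
···░░@██···
···░░░██···
···░░░░░···
···██░██···
···██░██···
···██░█░···

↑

███████████
███████████
···········
···█████···
···██░░░···
···██@██···
···░░░██···
···░░░██···
···░░░░░···
···██░██···
···██░██···

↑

███████████
███████████
███████████
···█████···
···█████···
···██@░░···
···██░██···
···░░░██···
···░░░██···
···░░░░░···
···██░██···

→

███████████
███████████
███████████
··██████···
··██████···
··██░@░░···
··██░███···
··░░░███···
··░░░██····
··░░░░░····
··██░██····

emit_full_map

██████
██████
██░@░░
██░███
░░░███
░░░██·
░░░░░·
██░██·
██░██·
██░█░·
██░█░·
██░█░·

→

███████████
███████████
███████████
·███████···
·███████···
·██░░@░░···
·██░████···
·░░░████···
·░░░██·····
·░░░░░·····
·██░██·····

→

███████████
███████████
███████████
████████···
████████···
██░░░@░░···
██░████░···
░░░████░···
░░░██······
░░░░░······
██░██······

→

███████████
███████████
███████████
████████···
████████···
█░░░░@░░···
█░████░█···
░░████░█···
░░██·······
░░░░·······
█░██·······

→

███████████
███████████
███████████
████████···
████████···
░░░░░@░░···
░████░██···
░████░██···
░██········
░░░········
░██········

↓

███████████
███████████
████████···
████████···
░░░░░░░░···
░████@██···
░████░██···
░████░░░···
░░░········
░██········
░██········

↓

███████████
████████···
████████···
░░░░░░░░···
░████░██···
░████@██···
░████░░░···
░░░░░░░░···
░██········
░██········
░█░········

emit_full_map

██████████
██████████
██░░░░░░░░
██░████░██
░░░████@██
░░░████░░░
░░░░░░░░░░
██░██·····
██░██·····
██░█░·····
██░█░·····
██░█░·····

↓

████████···
████████···
░░░░░░░░···
░████░██···
░████░██···
░████@░░···
░░░░░░░░···
░████░░░···
░██········
░█░········
░█░········

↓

████████···
░░░░░░░░···
░████░██···
░████░██···
░████░░░···
░░░░░@░░···
░████░░░···
░████░██···
░█░········
░█░········
░█░········

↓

░░░░░░░░···
░████░██···
░████░██···
░████░░░···
░░░░░░░░···
░████@░░···
░████░██···
░█░░░┼░░···
░█░········
░█░········
···········

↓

░████░██···
░████░██···
░████░░░···
░░░░░░░░···
░████░░░···
░████@██···
░█░░░┼░░···
░█░░░░░░···
░█░········
···········
···········

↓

░████░██···
░████░░░···
░░░░░░░░···
░████░░░···
░████░██···
░█░░░@░░···
░█░░░░░░···
░█░░░◊░░···
···········
···········
···········

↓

░████░░░···
░░░░░░░░···
░████░░░···
░████░██···
░█░░░┼░░···
░█░░░@░░···
░█░░░◊░░···
···█████···
···········
···········
···········

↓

░░░░░░░░···
░████░░░···
░████░██···
░█░░░┼░░···
░█░░░░░░···
░█░░░@░░···
···█████···
···█████···
···········
···········
···········

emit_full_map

██████████
██████████
██░░░░░░░░
██░████░██
░░░████░██
░░░████░░░
░░░░░░░░░░
██░████░░░
██░████░██
██░█░░░┼░░
██░█░░░░░░
██░█░░░@░░
·····█████
·····█████

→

░░░░░░░····
████░░░····
████░██····
█░░░┼░░█···
█░░░░░░█···
█░░░◊@░█···
··██████···
··██████···
···········
···········
···········

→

░░░░░░·····
███░░░·····
███░██·····
░░░┼░░█░···
░░░░░░█░···
░░░◊░@█░···
·██████░···
·██████░···
···········
···········
···········

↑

███░░░·····
░░░░░░·····
███░░░·····
███░███░···
░░░┼░░█░···
░░░░░@█░···
░░░◊░░█░···
·██████░···
·██████░···
···········
···········

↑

███░██·····
███░░░·····
░░░░░░·····
███░░░░░···
███░███░···
░░░┼░@█░···
░░░░░░█░···
░░░◊░░█░···
·██████░···
·██████░···
···········

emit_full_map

██████████··
██████████··
██░░░░░░░░··
██░████░██··
░░░████░██··
░░░████░░░··
░░░░░░░░░░··
██░████░░░░░
██░████░███░
██░█░░░┼░@█░
██░█░░░░░░█░
██░█░░░◊░░█░
·····██████░
·····██████░

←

████░██····
████░░░····
░░░░░░░····
████░░░░░··
████░███░··
█░░░┼@░█░··
█░░░░░░█░··
█░░░◊░░█░··
··██████░··
··██████░··
···········

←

░████░██···
░████░░░···
░░░░░░░░···
░████░░░░░·
░████░███░·
░█░░░@░░█░·
░█░░░░░░█░·
░█░░░◊░░█░·
···██████░·
···██████░·
···········

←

░░████░██··
░░████░░░··
░░░░░░░░░··
█░████░░░░░
█░████░███░
█░█░░@┼░░█░
█░█░░░░░░█░
█░█░░░◊░░█░
····██████░
····██████░
···········

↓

░░████░░░··
░░░░░░░░░··
█░████░░░░░
█░████░███░
█░█░░░┼░░█░
█░█░░@░░░█░
█░█░░░◊░░█░
···███████░
····██████░
···········
···········

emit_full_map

██████████··
██████████··
██░░░░░░░░··
██░████░██··
░░░████░██··
░░░████░░░··
░░░░░░░░░░··
██░████░░░░░
██░████░███░
██░█░░░┼░░█░
██░█░░@░░░█░
██░█░░░◊░░█░
····███████░
·····██████░


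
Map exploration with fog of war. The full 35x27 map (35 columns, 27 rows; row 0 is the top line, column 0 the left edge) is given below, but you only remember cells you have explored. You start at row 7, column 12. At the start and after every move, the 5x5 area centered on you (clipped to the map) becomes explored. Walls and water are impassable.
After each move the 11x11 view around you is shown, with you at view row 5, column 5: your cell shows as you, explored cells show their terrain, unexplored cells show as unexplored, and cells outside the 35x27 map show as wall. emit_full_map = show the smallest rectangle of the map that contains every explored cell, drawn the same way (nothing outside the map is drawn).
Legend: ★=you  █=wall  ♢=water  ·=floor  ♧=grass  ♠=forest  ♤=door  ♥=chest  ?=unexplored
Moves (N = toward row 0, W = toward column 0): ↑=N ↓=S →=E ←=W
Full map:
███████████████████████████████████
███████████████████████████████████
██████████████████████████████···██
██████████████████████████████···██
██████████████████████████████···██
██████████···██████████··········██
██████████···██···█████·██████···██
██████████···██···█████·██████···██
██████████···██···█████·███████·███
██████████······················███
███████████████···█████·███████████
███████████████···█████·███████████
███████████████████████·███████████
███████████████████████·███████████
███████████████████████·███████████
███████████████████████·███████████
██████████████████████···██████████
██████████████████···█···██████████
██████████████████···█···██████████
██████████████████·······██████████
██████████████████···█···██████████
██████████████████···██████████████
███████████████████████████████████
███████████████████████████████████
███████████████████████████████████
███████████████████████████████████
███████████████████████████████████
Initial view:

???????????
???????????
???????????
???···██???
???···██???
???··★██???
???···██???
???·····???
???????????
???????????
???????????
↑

???????????
???????????
???????????
???█████???
???···██???
???··★██???
???···██???
???···██???
???·····???
???????????
???????????

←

???????????
???????????
???????????
???██████??
???█···██??
???█·★·██??
???█···██??
???█···██??
????·····??
???????????
???????????

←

???????????
???????????
???????????
???███████?
???██···██?
???██★··██?
???██···██?
???██···██?
?????·····?
???????????
???????????

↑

???????????
???????????
???????????
???█████???
???███████?
???██★··██?
???██···██?
???██···██?
???██···██?
?????·····?
???????????

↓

???????????
???????????
???█████???
???███████?
???██···██?
???██★··██?
???██···██?
???██···██?
?????·····?
???????????
???????????

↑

???????????
???????????
???????????
???█████???
???███████?
???██★··██?
???██···██?
???██···██?
???██···██?
?????·····?
???????????

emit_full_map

█████??
███████
██★··██
██···██
██···██
██···██
??·····

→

???????????
???????????
???????????
??██████???
??███████??
??██·★·██??
??██···██??
??██···██??
??██···██??
????·····??
???????????

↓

???????????
???????????
??██████???
??███████??
??██···██??
??██·★·██??
??██···██??
??██···██??
????·····??
???????????
???????????

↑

???????????
???????????
???????????
??██████???
??███████??
??██·★·██??
??██···██??
??██···██??
??██···██??
????·····??
???????????

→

???????????
???????????
???????????
?███████???
?███████???
?██··★██???
?██···██???
?██···██???
?██···██???
???·····???
???????????

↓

???????????
???????????
?███████???
?███████???
?██···██???
?██··★██???
?██···██???
?██···██???
???·····???
???????????
???????????

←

???????????
???????????
??███████??
??███████??
??██···██??
??██·★·██??
??██···██??
??██···██??
????·····??
???????????
???????????

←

???????????
???????????
???███████?
???███████?
???██···██?
???██★··██?
???██···██?
???██···██?
?????·····?
???????????
???????????

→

???????????
???????????
??███████??
??███████??
??██···██??
??██·★·██??
??██···██??
??██···██??
????·····??
???????????
???????????

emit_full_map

███████
███████
██···██
██·★·██
██···██
██···██
??·····

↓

???????????
??███████??
??███████??
??██···██??
??██···██??
??██·★·██??
??██···██??
???█·····??
???????????
???????????
???????????

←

???????????
???███████?
???███████?
???██···██?
???██···██?
???██★··██?
???██···██?
???██·····?
???????????
???????????
???????????

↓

???███████?
???███████?
???██···██?
???██···██?
???██···██?
???██★··██?
???██·····?
???█████???
???????????
???????????
???????????

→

??███████??
??███████??
??██···██??
??██···██??
??██···██??
??██·★·██??
??██·····??
??██████???
???????????
???????????
???????????

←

???███████?
???███████?
???██···██?
???██···██?
???██···██?
???██★··██?
???██·····?
???██████??
???????????
???????????
???????????

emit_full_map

███████
███████
██···██
██···██
██···██
██★··██
██·····
██████?

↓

???███████?
???██···██?
???██···██?
???██···██?
???██···██?
???██★····?
???██████??
???█████???
???????????
???????????
???????????

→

??███████??
??██···██??
??██···██??
??██···██??
??██···██??
??██·★···??
??██████???
??██████???
???????????
???????????
???????????

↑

??███████??
??███████??
??██···██??
??██···██??
??██···██??
??██·★·██??
??██·····??
??██████???
??██████???
???????????
???????????

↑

???????????
??███████??
??███████??
??██···██??
??██···██??
??██·★·██??
??██···██??
??██·····??
??██████???
??██████???
???????????

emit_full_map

███████
███████
██···██
██···██
██·★·██
██···██
██·····
██████?
██████?

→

???????????
?███████???
?███████???
?██···██???
?██···██???
?██··★██???
?██···██???
?██·····???
?██████????
?██████????
???????????

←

???????????
??███████??
??███████??
??██···██??
??██···██??
??██·★·██??
??██···██??
??██·····??
??██████???
??██████???
???????????

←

???????????
???███████?
???███████?
???██···██?
???██···██?
???██★··██?
???██···██?
???██·····?
???██████??
???██████??
???????????

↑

???????????
???????????
???███████?
???███████?
???██···██?
???██★··██?
???██···██?
???██···██?
???██·····?
???██████??
???██████??

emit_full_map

███████
███████
██···██
██★··██
██···██
██···██
██·····
██████?
██████?


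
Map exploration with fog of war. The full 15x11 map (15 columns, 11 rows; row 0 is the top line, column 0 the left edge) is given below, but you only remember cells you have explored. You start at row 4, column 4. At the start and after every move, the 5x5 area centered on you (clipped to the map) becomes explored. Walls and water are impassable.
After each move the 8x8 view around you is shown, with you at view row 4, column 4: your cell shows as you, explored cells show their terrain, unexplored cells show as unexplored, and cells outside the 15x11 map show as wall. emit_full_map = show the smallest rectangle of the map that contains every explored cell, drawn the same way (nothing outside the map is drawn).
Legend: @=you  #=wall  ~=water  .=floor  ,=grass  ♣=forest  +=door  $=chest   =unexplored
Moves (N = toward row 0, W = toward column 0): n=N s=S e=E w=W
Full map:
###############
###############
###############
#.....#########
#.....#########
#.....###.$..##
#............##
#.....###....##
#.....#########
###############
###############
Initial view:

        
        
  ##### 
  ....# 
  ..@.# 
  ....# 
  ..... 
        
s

        
  ##### 
  ....# 
  ....# 
  ..@.# 
  ..... 
  ....# 
        

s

  ##### 
  ....# 
  ....# 
  ....# 
  ..@.. 
  ....# 
  ....# 
        

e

 #####  
 ....#  
 ....## 
 ....## 
 ...@.. 
 ....## 
 ....## 
        

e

#####   
....#   
....### 
....### 
....@.. 
....### 
....### 
        

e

####    
...#    
...#### 
...###. 
....@.. 
...###. 
...#### 
        

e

###     
..#     
..##### 
..###.$ 
....@.. 
..###.. 
..##### 
        

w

####    
...#    
...#####
...###.$
....@...
...###..
...#####
        

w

#####   
....#   
....####
....###.
....@...
....###.
....####
        

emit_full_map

#####    
....#    
....#####
....###.$
....@....
....###..
....#####

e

####    
...#    
...#####
...###.$
....@...
...###..
...#####
        

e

###     
..#     
..##### 
..###.$ 
....@.. 
..###.. 
..##### 
        


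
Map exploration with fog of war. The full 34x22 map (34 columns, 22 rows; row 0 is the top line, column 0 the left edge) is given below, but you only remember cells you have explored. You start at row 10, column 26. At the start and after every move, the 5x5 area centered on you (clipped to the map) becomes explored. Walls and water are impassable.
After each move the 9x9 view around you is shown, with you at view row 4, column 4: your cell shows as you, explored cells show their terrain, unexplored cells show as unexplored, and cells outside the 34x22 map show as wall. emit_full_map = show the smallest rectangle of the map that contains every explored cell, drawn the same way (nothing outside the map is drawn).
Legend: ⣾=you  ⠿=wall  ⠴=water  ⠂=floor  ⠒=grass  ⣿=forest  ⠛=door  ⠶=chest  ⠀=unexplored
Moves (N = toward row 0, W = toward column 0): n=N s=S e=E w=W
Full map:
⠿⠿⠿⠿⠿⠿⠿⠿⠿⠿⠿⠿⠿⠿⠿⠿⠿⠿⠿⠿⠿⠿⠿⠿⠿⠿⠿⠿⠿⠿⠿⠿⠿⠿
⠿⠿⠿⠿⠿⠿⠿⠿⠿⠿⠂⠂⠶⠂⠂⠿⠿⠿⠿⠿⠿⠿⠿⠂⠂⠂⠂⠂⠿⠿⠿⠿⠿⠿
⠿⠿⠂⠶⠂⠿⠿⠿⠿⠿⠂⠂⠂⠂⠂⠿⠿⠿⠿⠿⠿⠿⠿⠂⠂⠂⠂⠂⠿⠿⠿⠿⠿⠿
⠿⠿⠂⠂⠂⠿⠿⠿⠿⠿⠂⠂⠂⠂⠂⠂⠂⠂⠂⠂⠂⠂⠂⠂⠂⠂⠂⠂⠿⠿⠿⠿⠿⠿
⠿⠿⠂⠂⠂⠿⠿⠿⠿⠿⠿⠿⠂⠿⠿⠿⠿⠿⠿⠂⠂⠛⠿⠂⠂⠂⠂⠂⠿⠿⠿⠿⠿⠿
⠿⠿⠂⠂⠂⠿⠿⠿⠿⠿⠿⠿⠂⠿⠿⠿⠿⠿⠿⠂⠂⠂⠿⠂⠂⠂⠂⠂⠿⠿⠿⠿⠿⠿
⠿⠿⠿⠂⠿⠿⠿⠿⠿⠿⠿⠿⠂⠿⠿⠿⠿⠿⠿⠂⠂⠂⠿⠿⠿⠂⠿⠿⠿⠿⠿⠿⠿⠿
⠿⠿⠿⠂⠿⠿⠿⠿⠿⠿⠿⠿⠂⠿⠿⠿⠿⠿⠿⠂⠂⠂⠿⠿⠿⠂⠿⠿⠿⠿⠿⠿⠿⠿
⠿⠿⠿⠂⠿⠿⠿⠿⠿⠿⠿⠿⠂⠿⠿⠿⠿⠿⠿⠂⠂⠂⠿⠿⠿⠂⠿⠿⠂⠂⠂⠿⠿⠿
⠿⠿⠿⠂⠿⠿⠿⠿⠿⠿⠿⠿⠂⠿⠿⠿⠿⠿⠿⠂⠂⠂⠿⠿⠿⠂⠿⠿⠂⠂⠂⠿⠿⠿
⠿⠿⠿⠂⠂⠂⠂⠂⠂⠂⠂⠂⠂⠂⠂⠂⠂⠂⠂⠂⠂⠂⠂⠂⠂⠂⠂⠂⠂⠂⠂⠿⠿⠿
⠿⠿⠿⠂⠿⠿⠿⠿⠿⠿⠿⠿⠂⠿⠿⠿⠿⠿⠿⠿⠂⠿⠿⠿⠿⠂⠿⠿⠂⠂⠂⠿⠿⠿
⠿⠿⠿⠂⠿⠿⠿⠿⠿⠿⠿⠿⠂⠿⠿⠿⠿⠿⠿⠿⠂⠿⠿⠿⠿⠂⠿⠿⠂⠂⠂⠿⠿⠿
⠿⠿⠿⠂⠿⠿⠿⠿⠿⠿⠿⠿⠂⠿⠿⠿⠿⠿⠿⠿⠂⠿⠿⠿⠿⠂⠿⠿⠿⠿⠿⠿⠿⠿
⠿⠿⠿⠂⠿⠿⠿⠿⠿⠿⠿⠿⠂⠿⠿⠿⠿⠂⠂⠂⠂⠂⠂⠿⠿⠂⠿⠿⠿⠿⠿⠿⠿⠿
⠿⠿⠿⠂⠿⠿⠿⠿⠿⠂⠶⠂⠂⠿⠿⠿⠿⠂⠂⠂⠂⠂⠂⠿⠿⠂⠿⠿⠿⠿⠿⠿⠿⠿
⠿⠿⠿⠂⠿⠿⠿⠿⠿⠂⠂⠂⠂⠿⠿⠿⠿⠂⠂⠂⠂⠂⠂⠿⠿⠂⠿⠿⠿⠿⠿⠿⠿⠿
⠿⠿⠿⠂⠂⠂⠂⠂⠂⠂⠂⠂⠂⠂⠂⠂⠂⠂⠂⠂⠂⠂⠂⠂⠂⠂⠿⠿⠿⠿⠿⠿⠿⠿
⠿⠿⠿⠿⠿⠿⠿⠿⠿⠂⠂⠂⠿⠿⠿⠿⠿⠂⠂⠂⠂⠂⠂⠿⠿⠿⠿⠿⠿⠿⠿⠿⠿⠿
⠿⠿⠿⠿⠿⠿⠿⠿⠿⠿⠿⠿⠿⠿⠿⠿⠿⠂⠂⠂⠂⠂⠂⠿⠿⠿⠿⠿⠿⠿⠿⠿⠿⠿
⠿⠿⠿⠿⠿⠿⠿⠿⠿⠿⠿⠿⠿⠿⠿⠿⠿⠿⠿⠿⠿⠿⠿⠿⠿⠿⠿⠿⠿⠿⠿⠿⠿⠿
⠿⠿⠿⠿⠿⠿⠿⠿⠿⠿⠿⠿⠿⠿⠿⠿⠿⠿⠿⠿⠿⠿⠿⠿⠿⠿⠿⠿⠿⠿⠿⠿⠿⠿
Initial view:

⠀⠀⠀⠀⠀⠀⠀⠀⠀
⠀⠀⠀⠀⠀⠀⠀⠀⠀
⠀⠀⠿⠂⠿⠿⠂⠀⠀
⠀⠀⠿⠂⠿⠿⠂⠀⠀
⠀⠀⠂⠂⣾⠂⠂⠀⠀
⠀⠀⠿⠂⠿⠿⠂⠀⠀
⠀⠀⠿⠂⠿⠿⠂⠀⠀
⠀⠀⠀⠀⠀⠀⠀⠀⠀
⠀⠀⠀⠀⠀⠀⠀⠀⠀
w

⠀⠀⠀⠀⠀⠀⠀⠀⠀
⠀⠀⠀⠀⠀⠀⠀⠀⠀
⠀⠀⠿⠿⠂⠿⠿⠂⠀
⠀⠀⠿⠿⠂⠿⠿⠂⠀
⠀⠀⠂⠂⣾⠂⠂⠂⠀
⠀⠀⠿⠿⠂⠿⠿⠂⠀
⠀⠀⠿⠿⠂⠿⠿⠂⠀
⠀⠀⠀⠀⠀⠀⠀⠀⠀
⠀⠀⠀⠀⠀⠀⠀⠀⠀

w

⠀⠀⠀⠀⠀⠀⠀⠀⠀
⠀⠀⠀⠀⠀⠀⠀⠀⠀
⠀⠀⠿⠿⠿⠂⠿⠿⠂
⠀⠀⠿⠿⠿⠂⠿⠿⠂
⠀⠀⠂⠂⣾⠂⠂⠂⠂
⠀⠀⠿⠿⠿⠂⠿⠿⠂
⠀⠀⠿⠿⠿⠂⠿⠿⠂
⠀⠀⠀⠀⠀⠀⠀⠀⠀
⠀⠀⠀⠀⠀⠀⠀⠀⠀

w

⠀⠀⠀⠀⠀⠀⠀⠀⠀
⠀⠀⠀⠀⠀⠀⠀⠀⠀
⠀⠀⠂⠿⠿⠿⠂⠿⠿
⠀⠀⠂⠿⠿⠿⠂⠿⠿
⠀⠀⠂⠂⣾⠂⠂⠂⠂
⠀⠀⠿⠿⠿⠿⠂⠿⠿
⠀⠀⠿⠿⠿⠿⠂⠿⠿
⠀⠀⠀⠀⠀⠀⠀⠀⠀
⠀⠀⠀⠀⠀⠀⠀⠀⠀

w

⠀⠀⠀⠀⠀⠀⠀⠀⠀
⠀⠀⠀⠀⠀⠀⠀⠀⠀
⠀⠀⠂⠂⠿⠿⠿⠂⠿
⠀⠀⠂⠂⠿⠿⠿⠂⠿
⠀⠀⠂⠂⣾⠂⠂⠂⠂
⠀⠀⠂⠿⠿⠿⠿⠂⠿
⠀⠀⠂⠿⠿⠿⠿⠂⠿
⠀⠀⠀⠀⠀⠀⠀⠀⠀
⠀⠀⠀⠀⠀⠀⠀⠀⠀

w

⠀⠀⠀⠀⠀⠀⠀⠀⠀
⠀⠀⠀⠀⠀⠀⠀⠀⠀
⠀⠀⠂⠂⠂⠿⠿⠿⠂
⠀⠀⠂⠂⠂⠿⠿⠿⠂
⠀⠀⠂⠂⣾⠂⠂⠂⠂
⠀⠀⠿⠂⠿⠿⠿⠿⠂
⠀⠀⠿⠂⠿⠿⠿⠿⠂
⠀⠀⠀⠀⠀⠀⠀⠀⠀
⠀⠀⠀⠀⠀⠀⠀⠀⠀

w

⠀⠀⠀⠀⠀⠀⠀⠀⠀
⠀⠀⠀⠀⠀⠀⠀⠀⠀
⠀⠀⠿⠂⠂⠂⠿⠿⠿
⠀⠀⠿⠂⠂⠂⠿⠿⠿
⠀⠀⠂⠂⣾⠂⠂⠂⠂
⠀⠀⠿⠿⠂⠿⠿⠿⠿
⠀⠀⠿⠿⠂⠿⠿⠿⠿
⠀⠀⠀⠀⠀⠀⠀⠀⠀
⠀⠀⠀⠀⠀⠀⠀⠀⠀

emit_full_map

⠿⠂⠂⠂⠿⠿⠿⠂⠿⠿⠂
⠿⠂⠂⠂⠿⠿⠿⠂⠿⠿⠂
⠂⠂⣾⠂⠂⠂⠂⠂⠂⠂⠂
⠿⠿⠂⠿⠿⠿⠿⠂⠿⠿⠂
⠿⠿⠂⠿⠿⠿⠿⠂⠿⠿⠂

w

⠀⠀⠀⠀⠀⠀⠀⠀⠀
⠀⠀⠀⠀⠀⠀⠀⠀⠀
⠀⠀⠿⠿⠂⠂⠂⠿⠿
⠀⠀⠿⠿⠂⠂⠂⠿⠿
⠀⠀⠂⠂⣾⠂⠂⠂⠂
⠀⠀⠿⠿⠿⠂⠿⠿⠿
⠀⠀⠿⠿⠿⠂⠿⠿⠿
⠀⠀⠀⠀⠀⠀⠀⠀⠀
⠀⠀⠀⠀⠀⠀⠀⠀⠀

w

⠀⠀⠀⠀⠀⠀⠀⠀⠀
⠀⠀⠀⠀⠀⠀⠀⠀⠀
⠀⠀⠿⠿⠿⠂⠂⠂⠿
⠀⠀⠿⠿⠿⠂⠂⠂⠿
⠀⠀⠂⠂⣾⠂⠂⠂⠂
⠀⠀⠿⠿⠿⠿⠂⠿⠿
⠀⠀⠿⠿⠿⠿⠂⠿⠿
⠀⠀⠀⠀⠀⠀⠀⠀⠀
⠀⠀⠀⠀⠀⠀⠀⠀⠀

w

⠀⠀⠀⠀⠀⠀⠀⠀⠀
⠀⠀⠀⠀⠀⠀⠀⠀⠀
⠀⠀⠿⠿⠿⠿⠂⠂⠂
⠀⠀⠿⠿⠿⠿⠂⠂⠂
⠀⠀⠂⠂⣾⠂⠂⠂⠂
⠀⠀⠿⠿⠿⠿⠿⠂⠿
⠀⠀⠿⠿⠿⠿⠿⠂⠿
⠀⠀⠀⠀⠀⠀⠀⠀⠀
⠀⠀⠀⠀⠀⠀⠀⠀⠀

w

⠀⠀⠀⠀⠀⠀⠀⠀⠀
⠀⠀⠀⠀⠀⠀⠀⠀⠀
⠀⠀⠿⠿⠿⠿⠿⠂⠂
⠀⠀⠿⠿⠿⠿⠿⠂⠂
⠀⠀⠂⠂⣾⠂⠂⠂⠂
⠀⠀⠿⠿⠿⠿⠿⠿⠂
⠀⠀⠿⠿⠿⠿⠿⠿⠂
⠀⠀⠀⠀⠀⠀⠀⠀⠀
⠀⠀⠀⠀⠀⠀⠀⠀⠀

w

⠀⠀⠀⠀⠀⠀⠀⠀⠀
⠀⠀⠀⠀⠀⠀⠀⠀⠀
⠀⠀⠿⠿⠿⠿⠿⠿⠂
⠀⠀⠿⠿⠿⠿⠿⠿⠂
⠀⠀⠂⠂⣾⠂⠂⠂⠂
⠀⠀⠿⠿⠿⠿⠿⠿⠿
⠀⠀⠿⠿⠿⠿⠿⠿⠿
⠀⠀⠀⠀⠀⠀⠀⠀⠀
⠀⠀⠀⠀⠀⠀⠀⠀⠀

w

⠀⠀⠀⠀⠀⠀⠀⠀⠀
⠀⠀⠀⠀⠀⠀⠀⠀⠀
⠀⠀⠂⠿⠿⠿⠿⠿⠿
⠀⠀⠂⠿⠿⠿⠿⠿⠿
⠀⠀⠂⠂⣾⠂⠂⠂⠂
⠀⠀⠂⠿⠿⠿⠿⠿⠿
⠀⠀⠂⠿⠿⠿⠿⠿⠿
⠀⠀⠀⠀⠀⠀⠀⠀⠀
⠀⠀⠀⠀⠀⠀⠀⠀⠀

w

⠀⠀⠀⠀⠀⠀⠀⠀⠀
⠀⠀⠀⠀⠀⠀⠀⠀⠀
⠀⠀⠿⠂⠿⠿⠿⠿⠿
⠀⠀⠿⠂⠿⠿⠿⠿⠿
⠀⠀⠂⠂⣾⠂⠂⠂⠂
⠀⠀⠿⠂⠿⠿⠿⠿⠿
⠀⠀⠿⠂⠿⠿⠿⠿⠿
⠀⠀⠀⠀⠀⠀⠀⠀⠀
⠀⠀⠀⠀⠀⠀⠀⠀⠀

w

⠀⠀⠀⠀⠀⠀⠀⠀⠀
⠀⠀⠀⠀⠀⠀⠀⠀⠀
⠀⠀⠿⠿⠂⠿⠿⠿⠿
⠀⠀⠿⠿⠂⠿⠿⠿⠿
⠀⠀⠂⠂⣾⠂⠂⠂⠂
⠀⠀⠿⠿⠂⠿⠿⠿⠿
⠀⠀⠿⠿⠂⠿⠿⠿⠿
⠀⠀⠀⠀⠀⠀⠀⠀⠀
⠀⠀⠀⠀⠀⠀⠀⠀⠀

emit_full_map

⠿⠿⠂⠿⠿⠿⠿⠿⠿⠂⠂⠂⠿⠿⠿⠂⠿⠿⠂
⠿⠿⠂⠿⠿⠿⠿⠿⠿⠂⠂⠂⠿⠿⠿⠂⠿⠿⠂
⠂⠂⣾⠂⠂⠂⠂⠂⠂⠂⠂⠂⠂⠂⠂⠂⠂⠂⠂
⠿⠿⠂⠿⠿⠿⠿⠿⠿⠿⠂⠿⠿⠿⠿⠂⠿⠿⠂
⠿⠿⠂⠿⠿⠿⠿⠿⠿⠿⠂⠿⠿⠿⠿⠂⠿⠿⠂

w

⠀⠀⠀⠀⠀⠀⠀⠀⠀
⠀⠀⠀⠀⠀⠀⠀⠀⠀
⠀⠀⠿⠿⠿⠂⠿⠿⠿
⠀⠀⠿⠿⠿⠂⠿⠿⠿
⠀⠀⠂⠂⣾⠂⠂⠂⠂
⠀⠀⠿⠿⠿⠂⠿⠿⠿
⠀⠀⠿⠿⠿⠂⠿⠿⠿
⠀⠀⠀⠀⠀⠀⠀⠀⠀
⠀⠀⠀⠀⠀⠀⠀⠀⠀

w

⠀⠀⠀⠀⠀⠀⠀⠀⠀
⠀⠀⠀⠀⠀⠀⠀⠀⠀
⠀⠀⠿⠿⠿⠿⠂⠿⠿
⠀⠀⠿⠿⠿⠿⠂⠿⠿
⠀⠀⠂⠂⣾⠂⠂⠂⠂
⠀⠀⠿⠿⠿⠿⠂⠿⠿
⠀⠀⠿⠿⠿⠿⠂⠿⠿
⠀⠀⠀⠀⠀⠀⠀⠀⠀
⠀⠀⠀⠀⠀⠀⠀⠀⠀

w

⠀⠀⠀⠀⠀⠀⠀⠀⠀
⠀⠀⠀⠀⠀⠀⠀⠀⠀
⠀⠀⠿⠿⠿⠿⠿⠂⠿
⠀⠀⠿⠿⠿⠿⠿⠂⠿
⠀⠀⠂⠂⣾⠂⠂⠂⠂
⠀⠀⠿⠿⠿⠿⠿⠂⠿
⠀⠀⠿⠿⠿⠿⠿⠂⠿
⠀⠀⠀⠀⠀⠀⠀⠀⠀
⠀⠀⠀⠀⠀⠀⠀⠀⠀

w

⠀⠀⠀⠀⠀⠀⠀⠀⠀
⠀⠀⠀⠀⠀⠀⠀⠀⠀
⠀⠀⠿⠿⠿⠿⠿⠿⠂
⠀⠀⠿⠿⠿⠿⠿⠿⠂
⠀⠀⠂⠂⣾⠂⠂⠂⠂
⠀⠀⠿⠿⠿⠿⠿⠿⠂
⠀⠀⠿⠿⠿⠿⠿⠿⠂
⠀⠀⠀⠀⠀⠀⠀⠀⠀
⠀⠀⠀⠀⠀⠀⠀⠀⠀

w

⠀⠀⠀⠀⠀⠀⠀⠀⠀
⠀⠀⠀⠀⠀⠀⠀⠀⠀
⠀⠀⠿⠿⠿⠿⠿⠿⠿
⠀⠀⠿⠿⠿⠿⠿⠿⠿
⠀⠀⠂⠂⣾⠂⠂⠂⠂
⠀⠀⠿⠿⠿⠿⠿⠿⠿
⠀⠀⠿⠿⠿⠿⠿⠿⠿
⠀⠀⠀⠀⠀⠀⠀⠀⠀
⠀⠀⠀⠀⠀⠀⠀⠀⠀

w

⠀⠀⠀⠀⠀⠀⠀⠀⠀
⠀⠀⠀⠀⠀⠀⠀⠀⠀
⠀⠀⠿⠿⠿⠿⠿⠿⠿
⠀⠀⠿⠿⠿⠿⠿⠿⠿
⠀⠀⠂⠂⣾⠂⠂⠂⠂
⠀⠀⠿⠿⠿⠿⠿⠿⠿
⠀⠀⠿⠿⠿⠿⠿⠿⠿
⠀⠀⠀⠀⠀⠀⠀⠀⠀
⠀⠀⠀⠀⠀⠀⠀⠀⠀

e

⠀⠀⠀⠀⠀⠀⠀⠀⠀
⠀⠀⠀⠀⠀⠀⠀⠀⠀
⠀⠿⠿⠿⠿⠿⠿⠿⠿
⠀⠿⠿⠿⠿⠿⠿⠿⠿
⠀⠂⠂⠂⣾⠂⠂⠂⠂
⠀⠿⠿⠿⠿⠿⠿⠿⠿
⠀⠿⠿⠿⠿⠿⠿⠿⠿
⠀⠀⠀⠀⠀⠀⠀⠀⠀
⠀⠀⠀⠀⠀⠀⠀⠀⠀

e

⠀⠀⠀⠀⠀⠀⠀⠀⠀
⠀⠀⠀⠀⠀⠀⠀⠀⠀
⠿⠿⠿⠿⠿⠿⠿⠿⠂
⠿⠿⠿⠿⠿⠿⠿⠿⠂
⠂⠂⠂⠂⣾⠂⠂⠂⠂
⠿⠿⠿⠿⠿⠿⠿⠿⠂
⠿⠿⠿⠿⠿⠿⠿⠿⠂
⠀⠀⠀⠀⠀⠀⠀⠀⠀
⠀⠀⠀⠀⠀⠀⠀⠀⠀

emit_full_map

⠿⠿⠿⠿⠿⠿⠿⠿⠂⠿⠿⠿⠿⠿⠿⠂⠂⠂⠿⠿⠿⠂⠿⠿⠂
⠿⠿⠿⠿⠿⠿⠿⠿⠂⠿⠿⠿⠿⠿⠿⠂⠂⠂⠿⠿⠿⠂⠿⠿⠂
⠂⠂⠂⠂⣾⠂⠂⠂⠂⠂⠂⠂⠂⠂⠂⠂⠂⠂⠂⠂⠂⠂⠂⠂⠂
⠿⠿⠿⠿⠿⠿⠿⠿⠂⠿⠿⠿⠿⠿⠿⠿⠂⠿⠿⠿⠿⠂⠿⠿⠂
⠿⠿⠿⠿⠿⠿⠿⠿⠂⠿⠿⠿⠿⠿⠿⠿⠂⠿⠿⠿⠿⠂⠿⠿⠂


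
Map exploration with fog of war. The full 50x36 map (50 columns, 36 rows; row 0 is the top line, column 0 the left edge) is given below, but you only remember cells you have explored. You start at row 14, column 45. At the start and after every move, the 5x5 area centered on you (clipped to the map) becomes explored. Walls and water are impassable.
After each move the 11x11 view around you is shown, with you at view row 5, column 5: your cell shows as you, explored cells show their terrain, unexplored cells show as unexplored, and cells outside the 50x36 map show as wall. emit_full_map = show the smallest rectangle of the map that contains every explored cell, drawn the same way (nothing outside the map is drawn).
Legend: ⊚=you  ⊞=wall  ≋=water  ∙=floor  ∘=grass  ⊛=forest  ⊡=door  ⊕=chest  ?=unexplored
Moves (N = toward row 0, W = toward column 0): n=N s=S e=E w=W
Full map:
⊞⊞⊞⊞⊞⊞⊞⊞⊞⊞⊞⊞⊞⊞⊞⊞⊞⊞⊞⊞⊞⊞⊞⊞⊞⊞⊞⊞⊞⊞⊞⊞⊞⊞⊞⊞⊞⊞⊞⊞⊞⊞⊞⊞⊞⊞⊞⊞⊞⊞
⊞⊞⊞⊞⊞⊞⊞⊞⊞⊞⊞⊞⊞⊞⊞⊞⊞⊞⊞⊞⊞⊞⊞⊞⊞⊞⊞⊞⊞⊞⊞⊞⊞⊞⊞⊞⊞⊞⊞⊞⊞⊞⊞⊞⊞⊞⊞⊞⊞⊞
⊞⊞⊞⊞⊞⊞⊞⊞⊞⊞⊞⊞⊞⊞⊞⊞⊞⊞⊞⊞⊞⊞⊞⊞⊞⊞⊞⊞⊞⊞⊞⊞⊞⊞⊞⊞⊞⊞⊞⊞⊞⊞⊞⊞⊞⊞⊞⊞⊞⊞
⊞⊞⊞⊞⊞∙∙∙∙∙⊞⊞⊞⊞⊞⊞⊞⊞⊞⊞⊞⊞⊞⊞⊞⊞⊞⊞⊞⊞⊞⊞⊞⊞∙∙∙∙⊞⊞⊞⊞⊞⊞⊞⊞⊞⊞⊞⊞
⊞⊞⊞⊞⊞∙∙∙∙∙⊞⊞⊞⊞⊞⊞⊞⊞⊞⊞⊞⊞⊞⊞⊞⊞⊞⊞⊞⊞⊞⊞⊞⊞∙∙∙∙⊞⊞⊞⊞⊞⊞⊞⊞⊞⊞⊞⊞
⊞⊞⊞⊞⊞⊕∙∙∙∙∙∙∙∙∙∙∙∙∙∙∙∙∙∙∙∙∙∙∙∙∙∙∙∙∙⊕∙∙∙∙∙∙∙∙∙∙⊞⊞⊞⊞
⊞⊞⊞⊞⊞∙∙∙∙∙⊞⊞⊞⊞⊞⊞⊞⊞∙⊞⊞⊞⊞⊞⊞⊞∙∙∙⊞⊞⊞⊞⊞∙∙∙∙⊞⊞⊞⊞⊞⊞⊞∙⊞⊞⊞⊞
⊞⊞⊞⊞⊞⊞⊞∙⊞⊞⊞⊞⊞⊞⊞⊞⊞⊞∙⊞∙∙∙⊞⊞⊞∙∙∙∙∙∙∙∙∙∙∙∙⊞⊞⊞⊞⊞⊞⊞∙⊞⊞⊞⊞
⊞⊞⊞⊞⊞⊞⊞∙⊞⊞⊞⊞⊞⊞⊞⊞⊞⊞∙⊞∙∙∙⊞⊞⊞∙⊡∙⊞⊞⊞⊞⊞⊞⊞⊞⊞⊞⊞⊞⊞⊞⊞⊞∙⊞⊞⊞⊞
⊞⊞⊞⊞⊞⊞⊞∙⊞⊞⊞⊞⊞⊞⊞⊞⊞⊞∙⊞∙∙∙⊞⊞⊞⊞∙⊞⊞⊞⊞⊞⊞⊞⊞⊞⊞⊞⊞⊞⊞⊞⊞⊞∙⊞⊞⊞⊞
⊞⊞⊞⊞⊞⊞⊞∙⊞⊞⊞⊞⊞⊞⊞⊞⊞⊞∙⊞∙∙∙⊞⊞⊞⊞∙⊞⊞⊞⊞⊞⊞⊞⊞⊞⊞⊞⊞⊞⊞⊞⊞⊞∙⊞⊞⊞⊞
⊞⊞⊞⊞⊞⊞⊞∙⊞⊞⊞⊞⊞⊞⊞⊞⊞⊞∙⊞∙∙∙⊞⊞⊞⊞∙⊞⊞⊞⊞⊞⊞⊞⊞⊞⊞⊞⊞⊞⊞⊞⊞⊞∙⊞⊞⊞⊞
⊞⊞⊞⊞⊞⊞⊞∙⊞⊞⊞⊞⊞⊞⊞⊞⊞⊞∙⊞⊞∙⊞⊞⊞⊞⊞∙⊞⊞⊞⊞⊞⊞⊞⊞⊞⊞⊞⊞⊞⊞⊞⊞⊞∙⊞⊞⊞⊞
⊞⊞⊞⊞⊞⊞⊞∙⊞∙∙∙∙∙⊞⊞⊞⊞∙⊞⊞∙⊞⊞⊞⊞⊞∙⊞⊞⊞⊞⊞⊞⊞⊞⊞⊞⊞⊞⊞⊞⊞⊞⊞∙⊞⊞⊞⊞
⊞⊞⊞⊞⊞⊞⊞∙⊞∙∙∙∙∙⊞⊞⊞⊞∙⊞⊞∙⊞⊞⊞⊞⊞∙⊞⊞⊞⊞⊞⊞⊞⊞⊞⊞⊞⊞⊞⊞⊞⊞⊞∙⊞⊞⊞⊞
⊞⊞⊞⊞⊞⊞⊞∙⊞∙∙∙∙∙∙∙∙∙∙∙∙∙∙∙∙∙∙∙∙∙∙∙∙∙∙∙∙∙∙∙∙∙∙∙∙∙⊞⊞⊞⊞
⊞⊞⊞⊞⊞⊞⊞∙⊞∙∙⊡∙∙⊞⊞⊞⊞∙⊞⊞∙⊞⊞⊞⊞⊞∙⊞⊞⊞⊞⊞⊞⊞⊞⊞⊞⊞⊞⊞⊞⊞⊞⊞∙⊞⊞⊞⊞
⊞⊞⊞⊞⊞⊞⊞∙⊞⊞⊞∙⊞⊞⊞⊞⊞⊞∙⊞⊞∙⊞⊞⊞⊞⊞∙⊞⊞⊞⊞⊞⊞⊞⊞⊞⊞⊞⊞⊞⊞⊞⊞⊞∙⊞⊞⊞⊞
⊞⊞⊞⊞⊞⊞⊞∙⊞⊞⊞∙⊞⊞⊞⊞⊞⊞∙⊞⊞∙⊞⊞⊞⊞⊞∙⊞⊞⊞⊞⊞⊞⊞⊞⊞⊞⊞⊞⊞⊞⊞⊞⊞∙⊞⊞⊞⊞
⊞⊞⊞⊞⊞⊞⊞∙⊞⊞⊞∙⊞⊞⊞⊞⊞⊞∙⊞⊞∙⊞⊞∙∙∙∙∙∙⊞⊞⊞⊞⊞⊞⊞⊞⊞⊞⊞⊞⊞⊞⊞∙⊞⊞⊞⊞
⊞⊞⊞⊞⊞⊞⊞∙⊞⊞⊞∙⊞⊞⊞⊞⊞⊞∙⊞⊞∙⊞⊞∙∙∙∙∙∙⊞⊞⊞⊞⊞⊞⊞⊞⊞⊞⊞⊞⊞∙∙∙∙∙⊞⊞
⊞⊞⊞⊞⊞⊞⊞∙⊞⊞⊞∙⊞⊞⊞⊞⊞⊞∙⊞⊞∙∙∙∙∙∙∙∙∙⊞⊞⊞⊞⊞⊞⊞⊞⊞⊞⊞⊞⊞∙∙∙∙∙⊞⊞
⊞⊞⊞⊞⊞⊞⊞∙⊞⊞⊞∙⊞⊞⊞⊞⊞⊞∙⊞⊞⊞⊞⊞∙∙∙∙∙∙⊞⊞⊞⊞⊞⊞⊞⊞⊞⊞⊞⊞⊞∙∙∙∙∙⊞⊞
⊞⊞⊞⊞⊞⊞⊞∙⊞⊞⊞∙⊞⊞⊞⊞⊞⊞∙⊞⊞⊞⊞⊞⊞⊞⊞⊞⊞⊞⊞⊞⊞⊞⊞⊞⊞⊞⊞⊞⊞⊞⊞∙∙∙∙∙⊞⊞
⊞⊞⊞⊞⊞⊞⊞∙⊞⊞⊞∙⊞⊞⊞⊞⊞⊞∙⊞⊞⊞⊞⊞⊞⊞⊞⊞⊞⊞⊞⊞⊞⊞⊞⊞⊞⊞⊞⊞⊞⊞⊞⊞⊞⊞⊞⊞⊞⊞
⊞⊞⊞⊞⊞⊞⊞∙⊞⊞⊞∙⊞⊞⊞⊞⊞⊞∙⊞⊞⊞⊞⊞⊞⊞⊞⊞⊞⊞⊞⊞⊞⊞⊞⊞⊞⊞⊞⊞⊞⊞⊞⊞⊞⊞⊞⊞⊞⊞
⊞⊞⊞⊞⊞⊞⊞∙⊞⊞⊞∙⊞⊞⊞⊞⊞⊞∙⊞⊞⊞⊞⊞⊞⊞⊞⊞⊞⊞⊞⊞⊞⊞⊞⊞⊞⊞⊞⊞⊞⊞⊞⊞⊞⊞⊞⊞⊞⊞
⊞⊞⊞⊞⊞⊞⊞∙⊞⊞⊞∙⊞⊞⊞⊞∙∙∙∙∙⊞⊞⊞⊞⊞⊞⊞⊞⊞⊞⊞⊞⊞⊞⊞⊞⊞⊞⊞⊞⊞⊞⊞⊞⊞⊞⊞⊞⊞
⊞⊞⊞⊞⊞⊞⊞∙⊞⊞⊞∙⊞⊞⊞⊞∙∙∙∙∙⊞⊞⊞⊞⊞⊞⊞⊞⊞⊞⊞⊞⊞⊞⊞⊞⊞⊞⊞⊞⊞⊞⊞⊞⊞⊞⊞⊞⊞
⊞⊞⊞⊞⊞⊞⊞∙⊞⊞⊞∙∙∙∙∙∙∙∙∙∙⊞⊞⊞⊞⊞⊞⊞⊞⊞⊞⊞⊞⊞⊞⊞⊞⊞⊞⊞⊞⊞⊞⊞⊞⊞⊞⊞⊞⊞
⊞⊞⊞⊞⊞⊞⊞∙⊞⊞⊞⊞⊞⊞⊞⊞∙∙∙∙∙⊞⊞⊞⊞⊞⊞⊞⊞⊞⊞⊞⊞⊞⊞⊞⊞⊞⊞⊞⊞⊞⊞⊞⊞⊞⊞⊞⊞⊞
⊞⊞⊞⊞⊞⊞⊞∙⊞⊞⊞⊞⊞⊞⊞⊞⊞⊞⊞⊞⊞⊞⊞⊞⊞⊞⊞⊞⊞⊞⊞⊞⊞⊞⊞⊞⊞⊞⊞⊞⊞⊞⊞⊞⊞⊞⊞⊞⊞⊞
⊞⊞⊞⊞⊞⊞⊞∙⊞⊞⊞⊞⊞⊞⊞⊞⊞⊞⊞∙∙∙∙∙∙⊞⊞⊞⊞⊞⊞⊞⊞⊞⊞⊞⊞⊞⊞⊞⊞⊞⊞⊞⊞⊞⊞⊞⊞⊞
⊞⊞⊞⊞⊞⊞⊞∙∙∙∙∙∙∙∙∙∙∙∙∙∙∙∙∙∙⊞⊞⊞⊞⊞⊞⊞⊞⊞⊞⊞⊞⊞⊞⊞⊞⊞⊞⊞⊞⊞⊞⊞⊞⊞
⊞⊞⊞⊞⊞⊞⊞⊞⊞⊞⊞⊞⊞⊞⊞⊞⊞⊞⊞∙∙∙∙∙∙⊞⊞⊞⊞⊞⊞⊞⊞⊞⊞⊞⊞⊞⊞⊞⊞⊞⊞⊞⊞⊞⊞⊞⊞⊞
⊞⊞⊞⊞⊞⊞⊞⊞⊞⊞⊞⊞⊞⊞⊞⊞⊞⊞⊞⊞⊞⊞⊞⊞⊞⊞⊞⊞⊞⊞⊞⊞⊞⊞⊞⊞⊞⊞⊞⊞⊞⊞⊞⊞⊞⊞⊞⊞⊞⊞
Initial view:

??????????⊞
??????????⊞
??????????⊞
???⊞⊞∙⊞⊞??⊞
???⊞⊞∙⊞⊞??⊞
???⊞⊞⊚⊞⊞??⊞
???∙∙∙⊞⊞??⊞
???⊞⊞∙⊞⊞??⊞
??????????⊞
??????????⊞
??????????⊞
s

??????????⊞
??????????⊞
???⊞⊞∙⊞⊞??⊞
???⊞⊞∙⊞⊞??⊞
???⊞⊞∙⊞⊞??⊞
???∙∙⊚⊞⊞??⊞
???⊞⊞∙⊞⊞??⊞
???⊞⊞∙⊞⊞??⊞
??????????⊞
??????????⊞
??????????⊞

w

???????????
???????????
????⊞⊞∙⊞⊞??
???⊞⊞⊞∙⊞⊞??
???⊞⊞⊞∙⊞⊞??
???∙∙⊚∙⊞⊞??
???⊞⊞⊞∙⊞⊞??
???⊞⊞⊞∙⊞⊞??
???????????
???????????
???????????

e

??????????⊞
??????????⊞
???⊞⊞∙⊞⊞??⊞
??⊞⊞⊞∙⊞⊞??⊞
??⊞⊞⊞∙⊞⊞??⊞
??∙∙∙⊚⊞⊞??⊞
??⊞⊞⊞∙⊞⊞??⊞
??⊞⊞⊞∙⊞⊞??⊞
??????????⊞
??????????⊞
??????????⊞

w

???????????
???????????
????⊞⊞∙⊞⊞??
???⊞⊞⊞∙⊞⊞??
???⊞⊞⊞∙⊞⊞??
???∙∙⊚∙⊞⊞??
???⊞⊞⊞∙⊞⊞??
???⊞⊞⊞∙⊞⊞??
???????????
???????????
???????????

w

???????????
???????????
?????⊞⊞∙⊞⊞?
???⊞⊞⊞⊞∙⊞⊞?
???⊞⊞⊞⊞∙⊞⊞?
???∙∙⊚∙∙⊞⊞?
???⊞⊞⊞⊞∙⊞⊞?
???⊞⊞⊞⊞∙⊞⊞?
???????????
???????????
???????????

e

???????????
???????????
????⊞⊞∙⊞⊞??
??⊞⊞⊞⊞∙⊞⊞??
??⊞⊞⊞⊞∙⊞⊞??
??∙∙∙⊚∙⊞⊞??
??⊞⊞⊞⊞∙⊞⊞??
??⊞⊞⊞⊞∙⊞⊞??
???????????
???????????
???????????

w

???????????
???????????
?????⊞⊞∙⊞⊞?
???⊞⊞⊞⊞∙⊞⊞?
???⊞⊞⊞⊞∙⊞⊞?
???∙∙⊚∙∙⊞⊞?
???⊞⊞⊞⊞∙⊞⊞?
???⊞⊞⊞⊞∙⊞⊞?
???????????
???????????
???????????

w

???????????
???????????
??????⊞⊞∙⊞⊞
???⊞⊞⊞⊞⊞∙⊞⊞
???⊞⊞⊞⊞⊞∙⊞⊞
???∙∙⊚∙∙∙⊞⊞
???⊞⊞⊞⊞⊞∙⊞⊞
???⊞⊞⊞⊞⊞∙⊞⊞
???????????
???????????
???????????

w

???????????
???????????
???????⊞⊞∙⊞
???⊞⊞⊞⊞⊞⊞∙⊞
???⊞⊞⊞⊞⊞⊞∙⊞
???∙∙⊚∙∙∙∙⊞
???⊞⊞⊞⊞⊞⊞∙⊞
???⊞⊞⊞⊞⊞⊞∙⊞
???????????
???????????
???????????

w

???????????
???????????
????????⊞⊞∙
???⊞⊞⊞⊞⊞⊞⊞∙
???⊞⊞⊞⊞⊞⊞⊞∙
???∙∙⊚∙∙∙∙∙
???⊞⊞⊞⊞⊞⊞⊞∙
???⊞⊞⊞⊞⊞⊞⊞∙
???????????
???????????
???????????

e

???????????
???????????
???????⊞⊞∙⊞
??⊞⊞⊞⊞⊞⊞⊞∙⊞
??⊞⊞⊞⊞⊞⊞⊞∙⊞
??∙∙∙⊚∙∙∙∙⊞
??⊞⊞⊞⊞⊞⊞⊞∙⊞
??⊞⊞⊞⊞⊞⊞⊞∙⊞
???????????
???????????
???????????

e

???????????
???????????
??????⊞⊞∙⊞⊞
?⊞⊞⊞⊞⊞⊞⊞∙⊞⊞
?⊞⊞⊞⊞⊞⊞⊞∙⊞⊞
?∙∙∙∙⊚∙∙∙⊞⊞
?⊞⊞⊞⊞⊞⊞⊞∙⊞⊞
?⊞⊞⊞⊞⊞⊞⊞∙⊞⊞
???????????
???????????
???????????

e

???????????
???????????
?????⊞⊞∙⊞⊞?
⊞⊞⊞⊞⊞⊞⊞∙⊞⊞?
⊞⊞⊞⊞⊞⊞⊞∙⊞⊞?
∙∙∙∙∙⊚∙∙⊞⊞?
⊞⊞⊞⊞⊞⊞⊞∙⊞⊞?
⊞⊞⊞⊞⊞⊞⊞∙⊞⊞?
???????????
???????????
???????????

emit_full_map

?????⊞⊞∙⊞⊞
⊞⊞⊞⊞⊞⊞⊞∙⊞⊞
⊞⊞⊞⊞⊞⊞⊞∙⊞⊞
∙∙∙∙∙⊚∙∙⊞⊞
⊞⊞⊞⊞⊞⊞⊞∙⊞⊞
⊞⊞⊞⊞⊞⊞⊞∙⊞⊞

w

???????????
???????????
??????⊞⊞∙⊞⊞
?⊞⊞⊞⊞⊞⊞⊞∙⊞⊞
?⊞⊞⊞⊞⊞⊞⊞∙⊞⊞
?∙∙∙∙⊚∙∙∙⊞⊞
?⊞⊞⊞⊞⊞⊞⊞∙⊞⊞
?⊞⊞⊞⊞⊞⊞⊞∙⊞⊞
???????????
???????????
???????????

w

???????????
???????????
???????⊞⊞∙⊞
??⊞⊞⊞⊞⊞⊞⊞∙⊞
??⊞⊞⊞⊞⊞⊞⊞∙⊞
??∙∙∙⊚∙∙∙∙⊞
??⊞⊞⊞⊞⊞⊞⊞∙⊞
??⊞⊞⊞⊞⊞⊞⊞∙⊞
???????????
???????????
???????????

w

???????????
???????????
????????⊞⊞∙
???⊞⊞⊞⊞⊞⊞⊞∙
???⊞⊞⊞⊞⊞⊞⊞∙
???∙∙⊚∙∙∙∙∙
???⊞⊞⊞⊞⊞⊞⊞∙
???⊞⊞⊞⊞⊞⊞⊞∙
???????????
???????????
???????????

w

???????????
???????????
?????????⊞⊞
???⊞⊞⊞⊞⊞⊞⊞⊞
???⊞⊞⊞⊞⊞⊞⊞⊞
???∙∙⊚∙∙∙∙∙
???⊞⊞⊞⊞⊞⊞⊞⊞
???⊞⊞⊞⊞⊞⊞⊞⊞
???????????
???????????
???????????

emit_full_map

??????⊞⊞∙⊞⊞
⊞⊞⊞⊞⊞⊞⊞⊞∙⊞⊞
⊞⊞⊞⊞⊞⊞⊞⊞∙⊞⊞
∙∙⊚∙∙∙∙∙∙⊞⊞
⊞⊞⊞⊞⊞⊞⊞⊞∙⊞⊞
⊞⊞⊞⊞⊞⊞⊞⊞∙⊞⊞

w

???????????
???????????
??????????⊞
???⊞⊞⊞⊞⊞⊞⊞⊞
???⊞⊞⊞⊞⊞⊞⊞⊞
???∙∙⊚∙∙∙∙∙
???⊞⊞⊞⊞⊞⊞⊞⊞
???⊞⊞⊞⊞⊞⊞⊞⊞
???????????
???????????
???????????

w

???????????
???????????
???????????
???⊞⊞⊞⊞⊞⊞⊞⊞
???⊞⊞⊞⊞⊞⊞⊞⊞
???∙∙⊚∙∙∙∙∙
???⊞⊞⊞⊞⊞⊞⊞⊞
???⊞⊞⊞⊞⊞⊞⊞⊞
???????????
???????????
???????????

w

???????????
???????????
???????????
???⊞⊞⊞⊞⊞⊞⊞⊞
???⊞⊞⊞⊞⊞⊞⊞⊞
???∙∙⊚∙∙∙∙∙
???⊞⊞⊞⊞⊞⊞⊞⊞
???⊞⊞⊞⊞⊞⊞⊞⊞
???????????
???????????
???????????
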